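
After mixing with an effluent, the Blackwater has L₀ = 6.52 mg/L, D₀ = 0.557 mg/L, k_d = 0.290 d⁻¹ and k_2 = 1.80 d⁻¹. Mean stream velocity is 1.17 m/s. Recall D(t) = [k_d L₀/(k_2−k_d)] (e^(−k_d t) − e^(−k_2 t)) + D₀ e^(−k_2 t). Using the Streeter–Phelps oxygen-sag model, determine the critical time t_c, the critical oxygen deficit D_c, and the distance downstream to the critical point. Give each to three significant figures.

At the critical point dD/dt = 0, so k_d L₀ e^(−k_d t) = k_2 D. Substituting D(t) from the Streeter–Phelps equation and solving for t gives
t_c = ln[(k_2/k_d)(1 − D₀(k_2−k_d)/(k_d L₀))] / (k_2−k_d).
Here k_2−k_d = 1.510 d⁻¹ and 1 − D₀(k_2−k_d)/(k_d L₀) = 1 − 0.557×1.510/(0.290×6.52) = 0.5552, so
t_c = ln(6.207 × 0.5552) / 1.510 = 1.237 / 1.510 = 0.8193 d.
L(t_c) = L₀ e^(−k_d t_c) = 6.52 × 0.7885 = 5.141 mg/L, and at the critical point k_2 D_c = k_d L, so D_c = (0.290/1.80) × 5.141 = 0.8283 mg/L.
x_c = v t_c = 1.17 m/s × 0.8193 d × 86400 s/d = 82820 m ≈ 82.8 km.

t_c ≈ 0.819 d; D_c ≈ 0.828 mg/L; x_c ≈ 82.8 km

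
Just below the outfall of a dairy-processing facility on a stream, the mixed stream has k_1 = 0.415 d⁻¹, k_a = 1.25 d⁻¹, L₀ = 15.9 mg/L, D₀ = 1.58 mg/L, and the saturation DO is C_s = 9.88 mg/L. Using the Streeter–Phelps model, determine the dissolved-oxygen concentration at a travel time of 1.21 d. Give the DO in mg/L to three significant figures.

k_1 L₀/(k_a−k_1) = 0.415×15.9/(1.25−0.415) = 6.598/0.8350 = 7.902 mg/L.
e^(−k_1 t) = e^(−0.415×1.210) = 0.6052; e^(−k_a t) = e^(−1.25×1.210) = 0.2204.
D = 7.902 × (0.6052 − 0.2204) + 1.58 × 0.2204 = 3.041 + 0.3482 = 3.390 mg/L.
DO = C_s − D = 9.88 − 3.390 = 6.490 mg/L.

DO ≈ 6.49 mg/L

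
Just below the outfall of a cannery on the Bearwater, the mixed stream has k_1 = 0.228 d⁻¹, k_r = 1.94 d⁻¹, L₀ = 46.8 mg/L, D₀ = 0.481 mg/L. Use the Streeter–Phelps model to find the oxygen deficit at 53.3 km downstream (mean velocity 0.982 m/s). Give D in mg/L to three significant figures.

D ≈ 3.70 mg/L

Travel time t = x/v = 53.3 km / (0.982 m/s) = 53300 m / 0.982 m/s = 54280 s = 0.6282 d.
k_1 L₀/(k_r−k_1) = 0.228×46.8/(1.94−0.228) = 10.67/1.712 = 6.233 mg/L.
e^(−k_1 t) = e^(−0.228×0.6282) = 0.8666; e^(−k_r t) = e^(−1.94×0.6282) = 0.2956.
D = 6.233 × (0.8666 − 0.2956) + 0.481 × 0.2956 = 3.559 + 0.1422 = 3.701 mg/L.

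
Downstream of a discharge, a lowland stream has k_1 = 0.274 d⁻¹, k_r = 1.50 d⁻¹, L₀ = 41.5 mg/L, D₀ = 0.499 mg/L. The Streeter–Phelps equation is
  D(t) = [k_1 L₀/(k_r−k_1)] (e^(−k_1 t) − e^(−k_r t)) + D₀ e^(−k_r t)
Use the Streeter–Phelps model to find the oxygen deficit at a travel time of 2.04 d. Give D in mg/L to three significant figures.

D ≈ 4.89 mg/L

k_1 L₀/(k_r−k_1) = 0.274×41.5/(1.50−0.274) = 11.37/1.226 = 9.275 mg/L.
e^(−k_1 t) = e^(−0.274×2.040) = 0.5718; e^(−k_r t) = e^(−1.50×2.040) = 0.04689.
D = 9.275 × (0.5718 − 0.04689) + 0.499 × 0.04689 = 4.869 + 0.02340 = 4.892 mg/L.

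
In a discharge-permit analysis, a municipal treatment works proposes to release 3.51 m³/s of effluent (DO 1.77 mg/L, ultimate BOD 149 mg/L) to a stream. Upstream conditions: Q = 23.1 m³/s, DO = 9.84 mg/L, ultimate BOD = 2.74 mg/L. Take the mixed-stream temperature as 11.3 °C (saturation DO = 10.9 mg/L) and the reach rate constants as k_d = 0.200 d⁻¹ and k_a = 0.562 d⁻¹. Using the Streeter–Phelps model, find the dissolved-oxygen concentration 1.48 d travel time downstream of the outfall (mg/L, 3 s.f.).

DO ≈ 6.22 mg/L

Mixed DO = (23.1×9.84 + 3.51×1.77)/(23.1+3.51) = 233.5/26.61 = 8.776 mg/L.
Mixed L₀ = (23.1×2.74 + 3.51×149)/(26.61) = 586.3/26.61 = 22.03 mg/L.
Initial deficit D₀ = C_s − DO₀ = 10.9 − 8.776 = 2.124 mg/L.
D(1.48) = [0.200×22.03/(0.562−0.200)](e^(−0.200×1.48) − e^(−0.562×1.48)) + 2.124 e^(−0.562×1.48)
= 12.17 × (0.7438 − 0.4353) + 2.124 × 0.4353 = 4.680 mg/L.
DO = 10.9 − 4.680 = 6.220 mg/L.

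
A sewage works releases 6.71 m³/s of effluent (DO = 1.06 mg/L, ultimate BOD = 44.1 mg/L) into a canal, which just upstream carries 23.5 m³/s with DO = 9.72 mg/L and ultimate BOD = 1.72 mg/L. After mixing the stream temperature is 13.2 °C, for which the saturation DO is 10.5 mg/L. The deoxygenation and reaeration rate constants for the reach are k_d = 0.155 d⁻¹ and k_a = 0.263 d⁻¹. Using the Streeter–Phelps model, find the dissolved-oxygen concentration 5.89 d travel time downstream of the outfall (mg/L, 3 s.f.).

Mixed DO = (23.5×9.72 + 6.71×1.06)/(23.5+6.71) = 235.5/30.21 = 7.797 mg/L.
Mixed L₀ = (23.5×1.72 + 6.71×44.1)/(30.21) = 336.3/30.21 = 11.13 mg/L.
Initial deficit D₀ = C_s − DO₀ = 10.5 − 7.797 = 2.703 mg/L.
D(5.89) = [0.155×11.13/(0.263−0.155)](e^(−0.155×5.89) − e^(−0.263×5.89)) + 2.703 e^(−0.263×5.89)
= 15.98 × (0.4013 − 0.2124) + 2.703 × 0.2124 = 3.592 mg/L.
DO = 10.5 − 3.592 = 6.908 mg/L.

DO ≈ 6.91 mg/L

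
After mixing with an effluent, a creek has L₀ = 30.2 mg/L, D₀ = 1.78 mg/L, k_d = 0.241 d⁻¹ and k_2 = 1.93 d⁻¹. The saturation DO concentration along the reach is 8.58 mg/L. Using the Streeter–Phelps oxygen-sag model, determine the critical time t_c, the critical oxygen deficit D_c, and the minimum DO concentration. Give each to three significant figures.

t_c ≈ 0.916 d; D_c ≈ 3.02 mg/L; min DO ≈ 5.56 mg/L

t_c = [1/(k_2−k_d)] ln[(k_2/k_d)(1 − D₀(k_2−k_d)/(k_d L₀))]
= [1/(1.93−0.241)] ln[(1.93/0.241)(1 − 1.78×1.689/(0.241×30.2))]
= (1/1.689) ln[8.008 × 0.5869] = 0.5921 × ln(4.700) = 0.5921 × 1.548 = 0.9163 d.
L(t_c) = L₀ e^(−k_d t_c) = 30.2 × 0.8019 = 24.22 mg/L, and at the critical point k_2 D_c = k_d L, so D_c = (0.241/1.93) × 24.22 = 3.024 mg/L.
Minimum DO = C_s − D_c = 8.58 − 3.024 = 5.556 mg/L.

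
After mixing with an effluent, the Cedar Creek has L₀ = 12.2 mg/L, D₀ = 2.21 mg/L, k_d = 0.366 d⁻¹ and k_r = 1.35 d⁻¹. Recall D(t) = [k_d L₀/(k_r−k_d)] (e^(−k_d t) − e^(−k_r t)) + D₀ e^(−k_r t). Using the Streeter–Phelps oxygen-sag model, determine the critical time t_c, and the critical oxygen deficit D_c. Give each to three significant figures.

With k_r/k_d = 3.689 and 1 − D₀(k_r−k_d)/(k_d L₀) = 0.5130,
t_c = ln(3.689 × 0.5130) / (1.35 − 0.366) = ln(1.892) / 0.9840 = 0.6377/0.9840 = 0.6481 d.
D_c = (k_d/k_r) L₀ e^(−k_d t_c) = (0.366/1.35) × 12.2 × e^(−0.366×0.6481) = 0.2711 × 12.2 × 0.7888 = 2.609 mg/L.

t_c ≈ 0.648 d; D_c ≈ 2.61 mg/L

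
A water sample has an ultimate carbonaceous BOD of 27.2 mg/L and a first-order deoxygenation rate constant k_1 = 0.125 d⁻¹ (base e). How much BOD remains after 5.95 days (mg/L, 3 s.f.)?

L ≈ 12.9 mg/L

L_t = L₀ e^(−k_1 t) = 27.2 × e^(−0.125×5.95) = 27.2 × 0.4753 = 12.93 mg/L.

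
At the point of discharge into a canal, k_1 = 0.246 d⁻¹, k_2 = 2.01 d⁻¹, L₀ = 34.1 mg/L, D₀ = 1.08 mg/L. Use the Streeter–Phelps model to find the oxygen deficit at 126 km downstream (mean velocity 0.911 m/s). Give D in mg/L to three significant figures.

D ≈ 3.06 mg/L

Travel time t = x/v = 126 km / (0.911 m/s) = 126000 m / 0.911 m/s = 138300 s = 1.601 d.
k_1 L₀/(k_2−k_1) = 0.246×34.1/(2.01−0.246) = 8.389/1.764 = 4.755 mg/L.
e^(−k_1 t) = e^(−0.246×1.601) = 0.6745; e^(−k_2 t) = e^(−2.01×1.601) = 0.04005.
D = 4.755 × (0.6745 − 0.04005) + 1.08 × 0.04005 = 3.017 + 0.04325 = 3.060 mg/L.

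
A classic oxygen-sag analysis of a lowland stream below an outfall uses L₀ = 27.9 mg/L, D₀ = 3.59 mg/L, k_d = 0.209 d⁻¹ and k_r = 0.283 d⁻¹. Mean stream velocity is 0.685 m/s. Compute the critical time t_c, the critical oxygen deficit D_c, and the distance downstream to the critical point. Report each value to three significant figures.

At the critical point dD/dt = 0, so k_d L₀ e^(−k_d t) = k_r D. Substituting D(t) from the Streeter–Phelps equation and solving for t gives
t_c = ln[(k_r/k_d)(1 − D₀(k_r−k_d)/(k_d L₀))] / (k_r−k_d).
Here k_r−k_d = 0.07400 d⁻¹ and 1 − D₀(k_r−k_d)/(k_d L₀) = 1 − 3.59×0.07400/(0.209×27.9) = 0.9544, so
t_c = ln(1.354 × 0.9544) / 0.07400 = 0.2565 / 0.07400 = 3.466 d.
D_c = (k_d/k_r) L₀ e^(−k_d t_c) = (0.209/0.283) × 27.9 × e^(−0.209×3.466) = 0.7385 × 27.9 × 0.4846 = 9.985 mg/L.
x_c = v t_c = 0.685 m/s × 3.466 d × 86400 s/d = 205100 m ≈ 205 km.

t_c ≈ 3.47 d; D_c ≈ 9.99 mg/L; x_c ≈ 205 km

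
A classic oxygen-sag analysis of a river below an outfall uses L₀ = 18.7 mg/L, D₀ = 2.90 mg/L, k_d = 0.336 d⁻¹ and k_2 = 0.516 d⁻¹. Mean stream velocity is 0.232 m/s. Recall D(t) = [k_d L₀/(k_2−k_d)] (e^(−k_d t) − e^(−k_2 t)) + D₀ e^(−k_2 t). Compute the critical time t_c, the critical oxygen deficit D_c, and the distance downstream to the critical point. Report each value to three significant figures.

t_c ≈ 1.90 d; D_c ≈ 6.43 mg/L; x_c ≈ 38.1 km

At the critical point dD/dt = 0, so k_d L₀ e^(−k_d t) = k_2 D. Substituting D(t) from the Streeter–Phelps equation and solving for t gives
t_c = ln[(k_2/k_d)(1 − D₀(k_2−k_d)/(k_d L₀))] / (k_2−k_d).
Here k_2−k_d = 0.1800 d⁻¹ and 1 − D₀(k_2−k_d)/(k_d L₀) = 1 − 2.90×0.1800/(0.336×18.7) = 0.9169, so
t_c = ln(1.536 × 0.9169) / 0.1800 = 0.3423 / 0.1800 = 1.901 d.
L(t_c) = L₀ e^(−k_d t_c) = 18.7 × 0.5279 = 9.871 mg/L, and at the critical point k_2 D_c = k_d L, so D_c = (0.336/0.516) × 9.871 = 6.428 mg/L.
x_c = v t_c = 0.232 m/s × 1.901 d × 86400 s/d = 38110 m ≈ 38.1 km.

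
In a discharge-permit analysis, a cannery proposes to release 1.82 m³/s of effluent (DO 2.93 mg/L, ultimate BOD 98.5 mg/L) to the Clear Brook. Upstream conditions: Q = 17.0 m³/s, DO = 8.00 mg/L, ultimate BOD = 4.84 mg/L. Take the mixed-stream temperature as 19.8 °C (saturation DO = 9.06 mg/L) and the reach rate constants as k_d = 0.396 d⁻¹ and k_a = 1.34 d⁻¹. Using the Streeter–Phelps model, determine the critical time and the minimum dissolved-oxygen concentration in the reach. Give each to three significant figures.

Mixed DO = (17.0×8.00 + 1.82×2.93)/(17.0+1.82) = 141.3/18.82 = 7.510 mg/L.
Mixed L₀ = (17.0×4.84 + 1.82×98.5)/(18.82) = 261.6/18.82 = 13.90 mg/L.
Initial deficit D₀ = C_s − DO₀ = 9.06 − 7.510 = 1.550 mg/L.
t_c = (1/0.9440) ln[(1.34/0.396)(1 − 1.550×0.9440/(0.396×13.90))] = 1.059 × ln(2.484) = 0.9638 d.
D_c = (0.396/1.34) × 13.90 × e^(−0.396×0.9638) = 0.2955 × 13.90 × 0.6827 = 2.804 mg/L.
Minimum DO = 9.06 − 2.804 = 6.256 mg/L.

t_c ≈ 0.964 d; minimum DO ≈ 6.26 mg/L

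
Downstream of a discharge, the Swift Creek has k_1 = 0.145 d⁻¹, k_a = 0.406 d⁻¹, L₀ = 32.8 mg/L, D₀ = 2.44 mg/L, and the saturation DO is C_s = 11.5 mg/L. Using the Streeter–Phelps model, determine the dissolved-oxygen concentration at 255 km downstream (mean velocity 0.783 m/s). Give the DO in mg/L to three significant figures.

Travel time t = x/v = 255 km / (0.783 m/s) = 255000 m / 0.783 m/s = 325700 s = 3.769 d.
k_1 L₀/(k_a−k_1) = 0.145×32.8/(0.406−0.145) = 4.756/0.2610 = 18.22 mg/L.
e^(−k_1 t) = e^(−0.145×3.769) = 0.5789; e^(−k_a t) = e^(−0.406×3.769) = 0.2165.
D = 18.22 × (0.5789 − 0.2165) + 2.44 × 0.2165 = 6.605 + 0.5282 = 7.133 mg/L.
DO = C_s − D = 11.5 − 7.133 = 4.367 mg/L.

DO ≈ 4.37 mg/L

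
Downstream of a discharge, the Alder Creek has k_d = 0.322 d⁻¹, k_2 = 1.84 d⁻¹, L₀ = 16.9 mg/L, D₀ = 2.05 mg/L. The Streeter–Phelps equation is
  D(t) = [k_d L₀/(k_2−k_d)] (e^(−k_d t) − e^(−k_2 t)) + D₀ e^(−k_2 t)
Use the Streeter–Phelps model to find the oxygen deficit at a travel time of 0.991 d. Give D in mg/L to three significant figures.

D ≈ 2.36 mg/L

k_d L₀/(k_2−k_d) = 0.322×16.9/(1.84−0.322) = 5.442/1.518 = 3.585 mg/L.
e^(−k_d t) = e^(−0.322×0.9910) = 0.7268; e^(−k_2 t) = e^(−1.84×0.9910) = 0.1615.
D = 3.585 × (0.7268 − 0.1615) + 2.05 × 0.1615 = 2.027 + 0.3310 = 2.358 mg/L.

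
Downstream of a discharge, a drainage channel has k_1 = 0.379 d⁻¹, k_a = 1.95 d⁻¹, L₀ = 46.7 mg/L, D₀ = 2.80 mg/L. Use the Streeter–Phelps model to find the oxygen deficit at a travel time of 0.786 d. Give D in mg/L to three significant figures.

D ≈ 6.54 mg/L

k_1 L₀/(k_a−k_1) = 0.379×46.7/(1.95−0.379) = 17.70/1.571 = 11.27 mg/L.
e^(−k_1 t) = e^(−0.379×0.7860) = 0.7424; e^(−k_a t) = e^(−1.95×0.7860) = 0.2160.
D = 11.27 × (0.7424 − 0.2160) + 2.80 × 0.2160 = 5.931 + 0.6047 = 6.536 mg/L.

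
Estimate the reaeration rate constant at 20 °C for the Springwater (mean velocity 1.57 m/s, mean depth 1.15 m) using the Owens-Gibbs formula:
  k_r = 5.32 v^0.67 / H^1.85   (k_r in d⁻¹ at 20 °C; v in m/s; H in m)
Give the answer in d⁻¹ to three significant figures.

k_r = 5.32 × 1.57^0.67 / 1.15^1.85 = 5.32 × 1.353 / 1.295 = 5.557 d⁻¹.

k_r ≈ 5.56 d⁻¹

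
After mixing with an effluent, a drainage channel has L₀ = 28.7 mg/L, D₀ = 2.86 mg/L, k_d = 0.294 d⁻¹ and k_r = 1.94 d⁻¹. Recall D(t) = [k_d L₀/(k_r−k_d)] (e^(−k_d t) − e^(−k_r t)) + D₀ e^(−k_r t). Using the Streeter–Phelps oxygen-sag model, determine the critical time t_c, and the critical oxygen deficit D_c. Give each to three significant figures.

t_c ≈ 0.650 d; D_c ≈ 3.59 mg/L

With k_r/k_d = 6.599 and 1 − D₀(k_r−k_d)/(k_d L₀) = 0.4421,
t_c = ln(6.599 × 0.4421) / (1.94 − 0.294) = ln(2.917) / 1.646 = 1.071/1.646 = 0.6504 d.
D_c = (k_d/k_r) L₀ e^(−k_d t_c) = (0.294/1.94) × 28.7 × e^(−0.294×0.6504) = 0.1515 × 28.7 × 0.8259 = 3.592 mg/L.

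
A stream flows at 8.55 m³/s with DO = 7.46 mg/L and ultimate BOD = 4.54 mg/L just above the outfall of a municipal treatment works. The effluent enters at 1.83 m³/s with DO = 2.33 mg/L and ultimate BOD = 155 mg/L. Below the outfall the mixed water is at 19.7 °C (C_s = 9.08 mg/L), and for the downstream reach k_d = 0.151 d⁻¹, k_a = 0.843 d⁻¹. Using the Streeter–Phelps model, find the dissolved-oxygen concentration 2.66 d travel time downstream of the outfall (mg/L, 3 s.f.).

Mixed DO = (8.55×7.46 + 1.83×2.33)/(8.55+1.83) = 68.05/10.38 = 6.556 mg/L.
Mixed L₀ = (8.55×4.54 + 1.83×155)/(10.38) = 322.5/10.38 = 31.07 mg/L.
Initial deficit D₀ = C_s − DO₀ = 9.08 − 6.556 = 2.524 mg/L.
D(2.66) = [0.151×31.07/(0.843−0.151)](e^(−0.151×2.66) − e^(−0.843×2.66)) + 2.524 e^(−0.843×2.66)
= 6.779 × (0.6692 − 0.1062) + 2.524 × 0.1062 = 4.085 mg/L.
DO = 9.08 − 4.085 = 4.995 mg/L.

DO ≈ 5.00 mg/L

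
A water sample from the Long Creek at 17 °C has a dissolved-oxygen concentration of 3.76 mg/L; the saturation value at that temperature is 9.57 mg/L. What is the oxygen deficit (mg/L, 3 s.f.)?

D ≈ 5.81 mg/L

D = C_s − C = 9.57 − 3.76 = 5.81 mg/L.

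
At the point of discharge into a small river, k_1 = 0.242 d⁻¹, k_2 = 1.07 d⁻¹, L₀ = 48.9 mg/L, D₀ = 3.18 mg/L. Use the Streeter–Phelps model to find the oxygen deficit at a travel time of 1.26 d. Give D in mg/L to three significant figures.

k_1 L₀/(k_2−k_1) = 0.242×48.9/(1.07−0.242) = 11.83/0.8280 = 14.29 mg/L.
e^(−k_1 t) = e^(−0.242×1.260) = 0.7372; e^(−k_2 t) = e^(−1.07×1.260) = 0.2597.
D = 14.29 × (0.7372 − 0.2597) + 3.18 × 0.2597 = 6.824 + 0.8259 = 7.650 mg/L.

D ≈ 7.65 mg/L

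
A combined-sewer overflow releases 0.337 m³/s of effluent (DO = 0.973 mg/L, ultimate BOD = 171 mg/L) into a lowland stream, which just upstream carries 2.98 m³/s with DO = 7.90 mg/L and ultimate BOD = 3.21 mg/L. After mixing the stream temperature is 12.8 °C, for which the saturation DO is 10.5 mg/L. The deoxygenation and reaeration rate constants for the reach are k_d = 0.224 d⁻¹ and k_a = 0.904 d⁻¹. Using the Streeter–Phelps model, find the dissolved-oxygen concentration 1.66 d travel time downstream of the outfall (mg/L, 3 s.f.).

DO ≈ 6.65 mg/L

Mixed DO = (2.98×7.90 + 0.337×0.973)/(2.98+0.337) = 23.87/3.317 = 7.196 mg/L.
Mixed L₀ = (2.98×3.21 + 0.337×171)/(3.317) = 67.19/3.317 = 20.26 mg/L.
Initial deficit D₀ = C_s − DO₀ = 10.5 − 7.196 = 3.304 mg/L.
D(1.66) = [0.224×20.26/(0.904−0.224)](e^(−0.224×1.66) − e^(−0.904×1.66)) + 3.304 e^(−0.904×1.66)
= 6.673 × (0.6895 − 0.2230) + 3.304 × 0.2230 = 3.849 mg/L.
DO = 10.5 − 3.849 = 6.651 mg/L.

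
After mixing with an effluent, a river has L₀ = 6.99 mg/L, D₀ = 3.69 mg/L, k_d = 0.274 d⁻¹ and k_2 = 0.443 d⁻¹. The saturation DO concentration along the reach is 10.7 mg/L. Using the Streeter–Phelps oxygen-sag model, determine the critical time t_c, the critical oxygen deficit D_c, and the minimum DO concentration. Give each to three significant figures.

t_c = [1/(k_2−k_d)] ln[(k_2/k_d)(1 − D₀(k_2−k_d)/(k_d L₀))]
= [1/(0.443−0.274)] ln[(0.443/0.274)(1 − 3.69×0.1690/(0.274×6.99))]
= (1/0.1690) ln[1.617 × 0.6744] = 5.917 × ln(1.090) = 5.917 × 0.08651 = 0.5119 d.
L(t_c) = L₀ e^(−k_d t_c) = 6.99 × 0.8691 = 6.075 mg/L, and at the critical point k_2 D_c = k_d L, so D_c = (0.274/0.443) × 6.075 = 3.758 mg/L.
Minimum DO = C_s − D_c = 10.7 − 3.758 = 6.942 mg/L.

t_c ≈ 0.512 d; D_c ≈ 3.76 mg/L; min DO ≈ 6.94 mg/L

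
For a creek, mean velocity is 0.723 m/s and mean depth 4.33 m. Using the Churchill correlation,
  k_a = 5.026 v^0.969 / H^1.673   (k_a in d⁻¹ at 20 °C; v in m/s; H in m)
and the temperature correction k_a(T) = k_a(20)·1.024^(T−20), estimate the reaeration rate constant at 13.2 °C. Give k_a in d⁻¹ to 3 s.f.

k_a ≈ 0.269 d⁻¹

k_a(20) = 5.026 × 0.723^0.969 / 4.33^1.673 = 5.026 × 0.7303 / 11.61 = 0.3161 d⁻¹.
k_a(13.2) = 0.3161 × 1.024^(13.2−20) = 0.3161 × 0.8511 = 0.2691 d⁻¹.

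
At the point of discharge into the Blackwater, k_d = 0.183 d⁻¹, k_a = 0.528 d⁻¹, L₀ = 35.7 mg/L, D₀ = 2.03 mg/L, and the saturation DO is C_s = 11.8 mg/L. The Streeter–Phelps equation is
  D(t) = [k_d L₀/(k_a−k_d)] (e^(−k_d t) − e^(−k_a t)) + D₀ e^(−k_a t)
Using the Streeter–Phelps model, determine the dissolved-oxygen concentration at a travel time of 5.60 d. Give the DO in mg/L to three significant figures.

k_d L₀/(k_a−k_d) = 0.183×35.7/(0.528−0.183) = 6.533/0.3450 = 18.94 mg/L.
e^(−k_d t) = e^(−0.183×5.600) = 0.3589; e^(−k_a t) = e^(−0.528×5.600) = 0.05199.
D = 18.94 × (0.3589 − 0.05199) + 2.03 × 0.05199 = 5.811 + 0.1055 = 5.917 mg/L.
DO = C_s − D = 11.8 − 5.917 = 5.883 mg/L.

DO ≈ 5.88 mg/L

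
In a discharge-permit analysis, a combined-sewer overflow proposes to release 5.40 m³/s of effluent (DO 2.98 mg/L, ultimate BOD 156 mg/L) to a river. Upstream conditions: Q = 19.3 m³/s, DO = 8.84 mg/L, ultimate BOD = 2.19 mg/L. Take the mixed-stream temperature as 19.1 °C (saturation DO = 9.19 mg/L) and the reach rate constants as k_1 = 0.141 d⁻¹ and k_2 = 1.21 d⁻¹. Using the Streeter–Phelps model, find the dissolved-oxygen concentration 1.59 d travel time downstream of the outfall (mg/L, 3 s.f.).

DO ≈ 5.87 mg/L

Mixed DO = (19.3×8.84 + 5.40×2.98)/(19.3+5.40) = 186.7/24.70 = 7.559 mg/L.
Mixed L₀ = (19.3×2.19 + 5.40×156)/(24.70) = 884.7/24.70 = 35.82 mg/L.
Initial deficit D₀ = C_s − DO₀ = 9.19 − 7.559 = 1.631 mg/L.
D(1.59) = [0.141×35.82/(1.21−0.141)](e^(−0.141×1.59) − e^(−1.21×1.59)) + 1.631 e^(−1.21×1.59)
= 4.724 × (0.7992 − 0.1460) + 1.631 × 0.1460 = 3.324 mg/L.
DO = 9.19 − 3.324 = 5.866 mg/L.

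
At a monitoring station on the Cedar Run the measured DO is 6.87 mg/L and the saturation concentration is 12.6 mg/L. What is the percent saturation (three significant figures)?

54.5 % saturation

% saturation = C/C_s × 100 = 6.87/12.6 × 100 = 54.5 %.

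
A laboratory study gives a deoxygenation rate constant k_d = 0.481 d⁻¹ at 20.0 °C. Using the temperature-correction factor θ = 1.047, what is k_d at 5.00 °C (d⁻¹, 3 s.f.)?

k_d ≈ 0.242 d⁻¹

k_d(T₂) = k_d(T₁) · θ^(T₂−T₁) = 0.481 × 1.047^(5.00−20.0)
= 0.481 × 1.047^-15.0 = 0.481 × 0.5021 = 0.2415 d⁻¹.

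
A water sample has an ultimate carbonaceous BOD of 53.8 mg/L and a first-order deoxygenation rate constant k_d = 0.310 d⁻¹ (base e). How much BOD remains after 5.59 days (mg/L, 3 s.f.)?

L_t = L₀ e^(−k_d t) = 53.8 × e^(−0.310×5.59) = 53.8 × 0.1768 = 9.510 mg/L.

L ≈ 9.51 mg/L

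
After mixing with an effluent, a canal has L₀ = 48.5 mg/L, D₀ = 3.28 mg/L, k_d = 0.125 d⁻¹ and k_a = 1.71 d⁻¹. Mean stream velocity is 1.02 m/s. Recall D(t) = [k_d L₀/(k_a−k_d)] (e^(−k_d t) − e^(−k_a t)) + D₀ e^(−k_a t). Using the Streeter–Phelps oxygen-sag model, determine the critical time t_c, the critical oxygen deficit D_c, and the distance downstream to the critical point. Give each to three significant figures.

t_c = [1/(k_a−k_d)] ln[(k_a/k_d)(1 − D₀(k_a−k_d)/(k_d L₀))]
= [1/(1.71−0.125)] ln[(1.71/0.125)(1 − 3.28×1.585/(0.125×48.5))]
= (1/1.585) ln[13.68 × 0.1425] = 0.6309 × ln(1.949) = 0.6309 × 0.6673 = 0.4210 d.
L(t_c) = L₀ e^(−k_d t_c) = 48.5 × 0.9487 = 46.01 mg/L, and at the critical point k_a D_c = k_d L, so D_c = (0.125/1.71) × 46.01 = 3.364 mg/L.
x_c = v t_c = 1.02 m/s × 0.4210 d × 86400 s/d = 37100 m ≈ 37.1 km.

t_c ≈ 0.421 d; D_c ≈ 3.36 mg/L; x_c ≈ 37.1 km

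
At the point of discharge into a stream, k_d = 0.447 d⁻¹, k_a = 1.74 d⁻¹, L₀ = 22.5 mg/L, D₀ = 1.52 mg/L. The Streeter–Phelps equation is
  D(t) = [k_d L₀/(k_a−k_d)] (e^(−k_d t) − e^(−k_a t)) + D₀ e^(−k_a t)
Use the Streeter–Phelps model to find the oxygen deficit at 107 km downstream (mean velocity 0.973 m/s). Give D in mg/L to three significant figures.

Travel time t = x/v = 107 km / (0.973 m/s) = 107000 m / 0.973 m/s = 110000 s = 1.273 d.
k_d L₀/(k_a−k_d) = 0.447×22.5/(1.74−0.447) = 10.06/1.293 = 7.778 mg/L.
e^(−k_d t) = e^(−0.447×1.273) = 0.5661; e^(−k_a t) = e^(−1.74×1.273) = 0.1092.
D = 7.778 × (0.5661 − 0.1092) + 1.52 × 0.1092 = 3.554 + 0.1660 = 3.720 mg/L.

D ≈ 3.72 mg/L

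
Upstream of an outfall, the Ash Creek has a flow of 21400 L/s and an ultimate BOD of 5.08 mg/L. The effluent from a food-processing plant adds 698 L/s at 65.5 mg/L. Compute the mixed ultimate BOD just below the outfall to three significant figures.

Flow-weighted mixing: C = (Q_r C_r + Q_w C_w)/(Q_r + Q_w)
= (21400×5.08 + 698×65.5)/(21400 + 698) = 154400/22100 = 6.988 mg/L.

6.99 mg/L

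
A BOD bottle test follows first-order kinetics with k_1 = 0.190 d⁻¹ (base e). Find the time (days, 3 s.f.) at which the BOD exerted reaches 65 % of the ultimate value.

t ≈ 5.53 d

y/L₀ = 1 − e^(−k_1 t) = 0.65 ⇒ e^(−k_1 t) = 0.350
t = −ln(0.350) / 0.190 = 1.050 / 0.190 = 5.525 d.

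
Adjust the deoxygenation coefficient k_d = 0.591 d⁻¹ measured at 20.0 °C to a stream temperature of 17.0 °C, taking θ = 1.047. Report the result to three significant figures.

k_d ≈ 0.515 d⁻¹

k_d(T₂) = k_d(T₁) · θ^(T₂−T₁) = 0.591 × 1.047^(17.0−20.0)
= 0.591 × 1.047^-3.00 = 0.591 × 0.8713 = 0.5149 d⁻¹.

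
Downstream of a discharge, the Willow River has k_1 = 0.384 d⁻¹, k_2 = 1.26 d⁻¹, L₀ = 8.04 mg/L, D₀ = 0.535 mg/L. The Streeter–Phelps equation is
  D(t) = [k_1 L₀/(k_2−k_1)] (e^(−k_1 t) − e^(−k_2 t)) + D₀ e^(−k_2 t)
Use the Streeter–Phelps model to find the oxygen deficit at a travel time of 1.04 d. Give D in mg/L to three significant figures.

k_1 L₀/(k_2−k_1) = 0.384×8.04/(1.26−0.384) = 3.087/0.8760 = 3.524 mg/L.
e^(−k_1 t) = e^(−0.384×1.040) = 0.6707; e^(−k_2 t) = e^(−1.26×1.040) = 0.2697.
D = 3.524 × (0.6707 − 0.2697) + 0.535 × 0.2697 = 1.413 + 0.1443 = 1.558 mg/L.

D ≈ 1.56 mg/L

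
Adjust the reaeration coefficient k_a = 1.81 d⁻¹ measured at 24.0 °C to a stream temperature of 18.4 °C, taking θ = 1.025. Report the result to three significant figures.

k_a(T₂) = k_a(T₁) · θ^(T₂−T₁) = 1.81 × 1.025^(18.4−24.0)
= 1.81 × 1.025^-5.60 = 1.81 × 0.8709 = 1.576 d⁻¹.

k_a ≈ 1.58 d⁻¹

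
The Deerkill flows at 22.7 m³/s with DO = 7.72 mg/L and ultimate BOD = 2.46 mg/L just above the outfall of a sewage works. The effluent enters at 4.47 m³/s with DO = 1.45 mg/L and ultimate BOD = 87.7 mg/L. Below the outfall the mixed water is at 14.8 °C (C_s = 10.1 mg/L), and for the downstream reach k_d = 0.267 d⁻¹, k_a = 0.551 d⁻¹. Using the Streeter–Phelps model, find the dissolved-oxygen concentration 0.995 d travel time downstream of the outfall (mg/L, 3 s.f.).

Mixed DO = (22.7×7.72 + 4.47×1.45)/(22.7+4.47) = 181.7/27.17 = 6.688 mg/L.
Mixed L₀ = (22.7×2.46 + 4.47×87.7)/(27.17) = 447.9/27.17 = 16.48 mg/L.
Initial deficit D₀ = C_s − DO₀ = 10.1 − 6.688 = 3.412 mg/L.
D(0.995) = [0.267×16.48/(0.551−0.267)](e^(−0.267×0.995) − e^(−0.551×0.995)) + 3.412 e^(−0.551×0.995)
= 15.50 × (0.7667 − 0.5780) + 3.412 × 0.5780 = 4.897 mg/L.
DO = 10.1 − 4.897 = 5.203 mg/L.

DO ≈ 5.20 mg/L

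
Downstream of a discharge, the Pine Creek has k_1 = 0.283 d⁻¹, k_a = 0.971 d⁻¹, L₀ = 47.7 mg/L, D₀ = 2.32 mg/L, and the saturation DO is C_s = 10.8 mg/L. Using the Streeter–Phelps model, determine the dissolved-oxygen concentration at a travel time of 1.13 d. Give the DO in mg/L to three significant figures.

k_1 L₀/(k_a−k_1) = 0.283×47.7/(0.971−0.283) = 13.50/0.6880 = 19.62 mg/L.
e^(−k_1 t) = e^(−0.283×1.130) = 0.7263; e^(−k_a t) = e^(−0.971×1.130) = 0.3338.
D = 19.62 × (0.7263 − 0.3338) + 2.32 × 0.3338 = 7.701 + 0.7744 = 8.476 mg/L.
DO = C_s − D = 10.8 − 8.476 = 2.324 mg/L.

DO ≈ 2.32 mg/L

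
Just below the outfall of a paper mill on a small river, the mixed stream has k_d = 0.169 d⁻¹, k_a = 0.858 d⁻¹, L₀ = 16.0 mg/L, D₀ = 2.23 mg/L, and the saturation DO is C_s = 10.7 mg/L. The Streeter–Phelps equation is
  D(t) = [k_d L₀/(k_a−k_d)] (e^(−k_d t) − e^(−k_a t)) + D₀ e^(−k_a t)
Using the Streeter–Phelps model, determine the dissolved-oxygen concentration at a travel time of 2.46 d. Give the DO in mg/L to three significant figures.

k_d L₀/(k_a−k_d) = 0.169×16.0/(0.858−0.169) = 2.704/0.6890 = 3.925 mg/L.
e^(−k_d t) = e^(−0.169×2.460) = 0.6599; e^(−k_a t) = e^(−0.858×2.460) = 0.1212.
D = 3.925 × (0.6599 − 0.1212) + 2.23 × 0.1212 = 2.114 + 0.2702 = 2.384 mg/L.
DO = C_s − D = 10.7 − 2.384 = 8.316 mg/L.

DO ≈ 8.32 mg/L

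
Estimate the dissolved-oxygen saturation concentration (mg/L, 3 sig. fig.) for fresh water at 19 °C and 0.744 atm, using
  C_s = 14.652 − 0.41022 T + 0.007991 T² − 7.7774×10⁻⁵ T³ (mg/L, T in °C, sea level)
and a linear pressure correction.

At sea level: C_s = 14.652 − 0.41022×19 + 0.007991×19² − 7.7774×10⁻⁵×19³ = 9.209 mg/L.
Pressure correction: C_s' = 9.209 × 0.744 = 6.852 mg/L.

C_s ≈ 6.85 mg/L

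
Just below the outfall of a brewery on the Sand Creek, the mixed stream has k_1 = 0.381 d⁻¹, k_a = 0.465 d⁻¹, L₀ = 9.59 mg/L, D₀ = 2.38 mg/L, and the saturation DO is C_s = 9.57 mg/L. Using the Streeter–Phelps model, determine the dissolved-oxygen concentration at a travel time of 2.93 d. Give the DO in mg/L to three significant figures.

k_1 L₀/(k_a−k_1) = 0.381×9.59/(0.465−0.381) = 3.654/0.08400 = 43.50 mg/L.
e^(−k_1 t) = e^(−0.381×2.930) = 0.3275; e^(−k_a t) = e^(−0.465×2.930) = 0.2560.
D = 43.50 × (0.3275 − 0.2560) + 2.38 × 0.2560 = 3.108 + 0.6094 = 3.717 mg/L.
DO = C_s − D = 9.57 − 3.717 = 5.853 mg/L.

DO ≈ 5.85 mg/L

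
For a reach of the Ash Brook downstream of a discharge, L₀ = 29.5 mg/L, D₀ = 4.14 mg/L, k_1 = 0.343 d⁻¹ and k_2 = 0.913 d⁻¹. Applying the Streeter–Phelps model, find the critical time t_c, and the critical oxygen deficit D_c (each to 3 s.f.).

t_c ≈ 1.25 d; D_c ≈ 7.21 mg/L

t_c = [1/(k_2−k_1)] ln[(k_2/k_1)(1 − D₀(k_2−k_1)/(k_1 L₀))]
= [1/(0.913−0.343)] ln[(0.913/0.343)(1 − 4.14×0.5700/(0.343×29.5))]
= (1/0.5700) ln[2.662 × 0.7668] = 1.754 × ln(2.041) = 1.754 × 0.7135 = 1.252 d.
D_c = (k_1/k_2) L₀ e^(−k_1 t_c) = (0.343/0.913) × 29.5 × e^(−0.343×1.252) = 0.3757 × 29.5 × 0.6509 = 7.214 mg/L.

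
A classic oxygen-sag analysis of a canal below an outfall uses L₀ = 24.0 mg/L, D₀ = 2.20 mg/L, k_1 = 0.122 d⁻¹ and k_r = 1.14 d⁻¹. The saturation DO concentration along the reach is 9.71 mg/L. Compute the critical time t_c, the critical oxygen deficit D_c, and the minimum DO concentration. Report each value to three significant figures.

t_c ≈ 0.773 d; D_c ≈ 2.34 mg/L; min DO ≈ 7.37 mg/L

With k_r/k_1 = 9.344 and 1 − D₀(k_r−k_1)/(k_1 L₀) = 0.2351,
t_c = ln(9.344 × 0.2351) / (1.14 − 0.122) = ln(2.197) / 1.018 = 0.7871/1.018 = 0.7731 d.
L(t_c) = L₀ e^(−k_1 t_c) = 24.0 × 0.9100 = 21.84 mg/L, and at the critical point k_r D_c = k_1 L, so D_c = (0.122/1.14) × 21.84 = 2.337 mg/L.
Minimum DO = C_s − D_c = 9.71 − 2.337 = 7.373 mg/L.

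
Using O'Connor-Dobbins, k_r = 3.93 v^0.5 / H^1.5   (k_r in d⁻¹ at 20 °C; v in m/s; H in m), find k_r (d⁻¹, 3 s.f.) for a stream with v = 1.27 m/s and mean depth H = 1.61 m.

k_r ≈ 2.17 d⁻¹

k_r = 3.93 × 1.27^0.5 / 1.61^1.5 = 3.93 × 1.127 / 2.043 = 2.168 d⁻¹.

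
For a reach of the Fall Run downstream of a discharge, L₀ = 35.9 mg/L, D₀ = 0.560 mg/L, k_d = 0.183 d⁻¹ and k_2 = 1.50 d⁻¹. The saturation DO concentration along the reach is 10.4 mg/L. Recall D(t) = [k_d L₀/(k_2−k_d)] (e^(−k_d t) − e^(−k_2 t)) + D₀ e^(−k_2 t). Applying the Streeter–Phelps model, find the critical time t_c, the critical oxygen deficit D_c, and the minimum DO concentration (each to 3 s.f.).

t_c = [1/(k_2−k_d)] ln[(k_2/k_d)(1 − D₀(k_2−k_d)/(k_d L₀))]
= [1/(1.50−0.183)] ln[(1.50/0.183)(1 − 0.560×1.317/(0.183×35.9))]
= (1/1.317) ln[8.197 × 0.8877] = 0.7593 × ln(7.277) = 0.7593 × 1.985 = 1.507 d.
L(t_c) = L₀ e^(−k_d t_c) = 35.9 × 0.7590 = 27.25 mg/L, and at the critical point k_2 D_c = k_d L, so D_c = (0.183/1.50) × 27.25 = 3.324 mg/L.
Minimum DO = C_s − D_c = 10.4 − 3.324 = 7.076 mg/L.

t_c ≈ 1.51 d; D_c ≈ 3.32 mg/L; min DO ≈ 7.08 mg/L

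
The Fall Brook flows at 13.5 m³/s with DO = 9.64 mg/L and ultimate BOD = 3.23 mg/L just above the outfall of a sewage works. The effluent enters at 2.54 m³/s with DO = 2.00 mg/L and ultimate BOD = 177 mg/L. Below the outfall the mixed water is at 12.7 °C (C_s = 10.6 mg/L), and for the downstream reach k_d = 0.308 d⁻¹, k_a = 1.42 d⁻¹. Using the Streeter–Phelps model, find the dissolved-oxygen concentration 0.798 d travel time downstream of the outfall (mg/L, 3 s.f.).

Mixed DO = (13.5×9.64 + 2.54×2.00)/(13.5+2.54) = 135.2/16.04 = 8.430 mg/L.
Mixed L₀ = (13.5×3.23 + 2.54×177)/(16.04) = 493.2/16.04 = 30.75 mg/L.
Initial deficit D₀ = C_s − DO₀ = 10.6 − 8.430 = 2.170 mg/L.
D(0.798) = [0.308×30.75/(1.42−0.308)](e^(−0.308×0.798) − e^(−1.42×0.798)) + 2.170 e^(−1.42×0.798)
= 8.516 × (0.7821 − 0.3220) + 2.170 × 0.3220 = 4.617 mg/L.
DO = 10.6 − 4.617 = 5.983 mg/L.

DO ≈ 5.98 mg/L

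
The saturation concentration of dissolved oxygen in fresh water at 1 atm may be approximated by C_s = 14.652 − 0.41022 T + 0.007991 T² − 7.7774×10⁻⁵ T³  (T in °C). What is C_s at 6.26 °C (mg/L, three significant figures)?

C_s ≈ 12.4 mg/L

C_s = 14.652 − 0.41022×6.26 + 0.007991×6.26² − 7.7774×10⁻⁵×6.26³ = 12.38 mg/L.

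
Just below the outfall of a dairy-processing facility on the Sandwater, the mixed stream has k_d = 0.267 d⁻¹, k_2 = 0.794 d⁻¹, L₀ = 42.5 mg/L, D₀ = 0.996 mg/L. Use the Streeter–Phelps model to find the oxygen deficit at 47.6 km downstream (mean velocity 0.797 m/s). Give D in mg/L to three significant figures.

Travel time t = x/v = 47.6 km / (0.797 m/s) = 47600 m / 0.797 m/s = 59720 s = 0.6912 d.
k_d L₀/(k_2−k_d) = 0.267×42.5/(0.794−0.267) = 11.35/0.5270 = 21.53 mg/L.
e^(−k_d t) = e^(−0.267×0.6912) = 0.8315; e^(−k_2 t) = e^(−0.794×0.6912) = 0.5776.
D = 21.53 × (0.8315 − 0.5776) + 0.996 × 0.5776 = 5.466 + 0.5753 = 6.041 mg/L.

D ≈ 6.04 mg/L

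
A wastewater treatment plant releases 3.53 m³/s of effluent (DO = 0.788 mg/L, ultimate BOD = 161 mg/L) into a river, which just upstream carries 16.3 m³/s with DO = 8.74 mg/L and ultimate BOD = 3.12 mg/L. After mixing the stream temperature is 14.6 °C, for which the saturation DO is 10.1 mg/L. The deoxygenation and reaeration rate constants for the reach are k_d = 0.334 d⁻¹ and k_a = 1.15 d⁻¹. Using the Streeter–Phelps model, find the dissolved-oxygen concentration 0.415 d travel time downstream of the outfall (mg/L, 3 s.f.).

DO ≈ 5.18 mg/L

Mixed DO = (16.3×8.74 + 3.53×0.788)/(16.3+3.53) = 145.2/19.83 = 7.324 mg/L.
Mixed L₀ = (16.3×3.12 + 3.53×161)/(19.83) = 619.2/19.83 = 31.22 mg/L.
Initial deficit D₀ = C_s − DO₀ = 10.1 − 7.324 = 2.776 mg/L.
D(0.415) = [0.334×31.22/(1.15−0.334)](e^(−0.334×0.415) − e^(−1.15×0.415)) + 2.776 e^(−1.15×0.415)
= 12.78 × (0.8706 − 0.6205) + 2.776 × 0.6205 = 4.918 mg/L.
DO = 10.1 − 4.918 = 5.182 mg/L.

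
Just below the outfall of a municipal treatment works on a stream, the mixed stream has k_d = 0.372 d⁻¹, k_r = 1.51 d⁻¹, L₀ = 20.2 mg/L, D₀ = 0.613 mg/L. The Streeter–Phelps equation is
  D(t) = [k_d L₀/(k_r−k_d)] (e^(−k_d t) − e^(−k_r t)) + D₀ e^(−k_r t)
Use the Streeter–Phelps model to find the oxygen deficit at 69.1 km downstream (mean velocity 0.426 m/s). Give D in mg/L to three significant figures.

Travel time t = x/v = 69.1 km / (0.426 m/s) = 69100 m / 0.426 m/s = 162200 s = 1.877 d.
k_d L₀/(k_r−k_d) = 0.372×20.2/(1.51−0.372) = 7.514/1.138 = 6.603 mg/L.
e^(−k_d t) = e^(−0.372×1.877) = 0.4974; e^(−k_r t) = e^(−1.51×1.877) = 0.05873.
D = 6.603 × (0.4974 − 0.05873) + 0.613 × 0.05873 = 2.897 + 0.03600 = 2.933 mg/L.

D ≈ 2.93 mg/L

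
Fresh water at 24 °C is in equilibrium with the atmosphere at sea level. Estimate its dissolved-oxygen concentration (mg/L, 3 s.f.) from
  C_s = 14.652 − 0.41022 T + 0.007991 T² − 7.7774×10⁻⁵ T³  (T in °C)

C_s ≈ 8.33 mg/L

C_s = 14.652 − 0.41022×24 + 0.007991×24² − 7.7774×10⁻⁵×24³ = 8.334 mg/L.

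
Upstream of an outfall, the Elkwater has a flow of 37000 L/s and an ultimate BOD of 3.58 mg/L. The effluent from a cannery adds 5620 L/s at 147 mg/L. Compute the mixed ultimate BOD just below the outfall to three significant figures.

Flow-weighted mixing: C = (Q_r C_r + Q_w C_w)/(Q_r + Q_w)
= (37000×3.58 + 5620×147)/(37000 + 5620) = 958600/42620 = 22.49 mg/L.

22.5 mg/L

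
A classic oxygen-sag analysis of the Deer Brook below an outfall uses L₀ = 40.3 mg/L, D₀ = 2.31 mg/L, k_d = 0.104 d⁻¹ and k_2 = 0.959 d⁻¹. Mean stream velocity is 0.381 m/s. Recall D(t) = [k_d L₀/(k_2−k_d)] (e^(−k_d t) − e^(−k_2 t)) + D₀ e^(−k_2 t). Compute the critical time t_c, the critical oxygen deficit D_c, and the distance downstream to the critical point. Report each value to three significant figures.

t_c = [1/(k_2−k_d)] ln[(k_2/k_d)(1 − D₀(k_2−k_d)/(k_d L₀))]
= [1/(0.959−0.104)] ln[(0.959/0.104)(1 − 2.31×0.8550/(0.104×40.3))]
= (1/0.8550) ln[9.221 × 0.5288] = 1.170 × ln(4.876) = 1.170 × 1.584 = 1.853 d.
D_c = (k_d/k_2) L₀ e^(−k_d t_c) = (0.104/0.959) × 40.3 × e^(−0.104×1.853) = 0.1084 × 40.3 × 0.8247 = 3.604 mg/L.
x_c = v t_c = 0.381 m/s × 1.853 d × 86400 s/d = 61000 m ≈ 61.0 km.

t_c ≈ 1.85 d; D_c ≈ 3.60 mg/L; x_c ≈ 61.0 km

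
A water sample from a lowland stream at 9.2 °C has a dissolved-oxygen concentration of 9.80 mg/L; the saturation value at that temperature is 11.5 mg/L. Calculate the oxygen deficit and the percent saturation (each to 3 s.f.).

D = C_s − C = 11.5 − 9.80 = 1.70 mg/L.
% saturation = 9.80/11.5 × 100 = 85.2 %.

D ≈ 1.70 mg/L; 85.2 % saturation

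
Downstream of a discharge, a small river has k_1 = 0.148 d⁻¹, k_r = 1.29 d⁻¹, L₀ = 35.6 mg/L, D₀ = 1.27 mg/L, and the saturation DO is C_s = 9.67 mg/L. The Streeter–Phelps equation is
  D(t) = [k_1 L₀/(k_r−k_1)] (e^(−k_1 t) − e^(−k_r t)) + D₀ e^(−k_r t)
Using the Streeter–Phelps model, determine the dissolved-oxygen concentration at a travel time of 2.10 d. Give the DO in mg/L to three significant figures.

DO ≈ 6.51 mg/L

k_1 L₀/(k_r−k_1) = 0.148×35.6/(1.29−0.148) = 5.269/1.142 = 4.614 mg/L.
e^(−k_1 t) = e^(−0.148×2.100) = 0.7329; e^(−k_r t) = e^(−1.29×2.100) = 0.06660.
D = 4.614 × (0.7329 − 0.06660) + 1.27 × 0.06660 = 3.074 + 0.08459 = 3.158 mg/L.
DO = C_s − D = 9.67 − 3.158 = 6.512 mg/L.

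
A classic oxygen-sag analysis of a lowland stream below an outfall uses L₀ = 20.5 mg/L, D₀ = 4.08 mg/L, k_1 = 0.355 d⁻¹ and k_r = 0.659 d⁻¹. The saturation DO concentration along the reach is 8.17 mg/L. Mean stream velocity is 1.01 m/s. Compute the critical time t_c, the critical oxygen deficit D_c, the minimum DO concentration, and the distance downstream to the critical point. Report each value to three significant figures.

At the critical point dD/dt = 0, so k_1 L₀ e^(−k_1 t) = k_r D. Substituting D(t) from the Streeter–Phelps equation and solving for t gives
t_c = ln[(k_r/k_1)(1 − D₀(k_r−k_1)/(k_1 L₀))] / (k_r−k_1).
Here k_r−k_1 = 0.3040 d⁻¹ and 1 − D₀(k_r−k_1)/(k_1 L₀) = 1 − 4.08×0.3040/(0.355×20.5) = 0.8296, so
t_c = ln(1.856 × 0.8296) / 0.3040 = 0.4318 / 0.3040 = 1.420 d.
L(t_c) = L₀ e^(−k_1 t_c) = 20.5 × 0.6040 = 12.38 mg/L, and at the critical point k_r D_c = k_1 L, so D_c = (0.355/0.659) × 12.38 = 6.670 mg/L.
Minimum DO = C_s − D_c = 8.17 − 6.670 = 1.500 mg/L.
x_c = v t_c = 1.01 m/s × 1.420 d × 86400 s/d = 123900 m ≈ 124 km.

t_c ≈ 1.42 d; D_c ≈ 6.67 mg/L; min DO ≈ 1.50 mg/L; x_c ≈ 124 km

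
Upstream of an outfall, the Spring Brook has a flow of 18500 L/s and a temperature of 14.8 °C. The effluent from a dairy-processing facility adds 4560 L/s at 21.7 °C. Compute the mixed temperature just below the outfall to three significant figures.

16.2 °C

Flow-weighted mixing: C = (Q_r C_r + Q_w C_w)/(Q_r + Q_w)
= (18500×14.8 + 4560×21.7)/(18500 + 4560) = 372800/23060 = 16.16 °C.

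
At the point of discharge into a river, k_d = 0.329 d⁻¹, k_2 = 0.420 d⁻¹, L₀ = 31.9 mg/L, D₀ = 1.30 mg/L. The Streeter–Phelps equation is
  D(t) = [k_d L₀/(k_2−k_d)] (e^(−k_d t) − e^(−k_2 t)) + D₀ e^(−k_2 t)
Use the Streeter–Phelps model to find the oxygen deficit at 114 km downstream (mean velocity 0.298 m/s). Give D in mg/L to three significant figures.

Travel time t = x/v = 114 km / (0.298 m/s) = 114000 m / 0.298 m/s = 382600 s = 4.428 d.
k_d L₀/(k_2−k_d) = 0.329×31.9/(0.420−0.329) = 10.50/0.09100 = 115.3 mg/L.
e^(−k_d t) = e^(−0.329×4.428) = 0.2330; e^(−k_2 t) = e^(−0.420×4.428) = 0.1557.
D = 115.3 × (0.2330 − 0.1557) + 1.30 × 0.1557 = 8.912 + 0.2025 = 9.114 mg/L.

D ≈ 9.11 mg/L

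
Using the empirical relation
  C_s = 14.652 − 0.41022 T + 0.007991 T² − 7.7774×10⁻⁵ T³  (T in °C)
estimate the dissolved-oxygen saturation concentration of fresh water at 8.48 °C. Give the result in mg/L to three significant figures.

C_s ≈ 11.7 mg/L

C_s = 14.652 − 0.41022×8.48 + 0.007991×8.48² − 7.7774×10⁻⁵×8.48³ = 11.70 mg/L.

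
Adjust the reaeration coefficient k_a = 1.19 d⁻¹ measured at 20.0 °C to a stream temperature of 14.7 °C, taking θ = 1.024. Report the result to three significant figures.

k_a ≈ 1.05 d⁻¹

k_a(T₂) = k_a(T₁) · θ^(T₂−T₁) = 1.19 × 1.024^(14.7−20.0)
= 1.19 × 1.024^-5.30 = 1.19 × 0.8819 = 1.049 d⁻¹.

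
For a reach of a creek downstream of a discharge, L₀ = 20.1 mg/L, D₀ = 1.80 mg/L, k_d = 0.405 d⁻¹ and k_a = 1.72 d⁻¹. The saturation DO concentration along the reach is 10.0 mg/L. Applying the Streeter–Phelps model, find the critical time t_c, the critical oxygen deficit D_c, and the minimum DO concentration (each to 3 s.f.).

t_c = [1/(k_a−k_d)] ln[(k_a/k_d)(1 − D₀(k_a−k_d)/(k_d L₀))]
= [1/(1.72−0.405)] ln[(1.72/0.405)(1 − 1.80×1.315/(0.405×20.1))]
= (1/1.315) ln[4.247 × 0.7092] = 0.7605 × ln(3.012) = 0.7605 × 1.103 = 0.8385 d.
L(t_c) = L₀ e^(−k_d t_c) = 20.1 × 0.7121 = 14.31 mg/L, and at the critical point k_a D_c = k_d L, so D_c = (0.405/1.72) × 14.31 = 3.370 mg/L.
Minimum DO = C_s − D_c = 10.0 − 3.370 = 6.630 mg/L.

t_c ≈ 0.838 d; D_c ≈ 3.37 mg/L; min DO ≈ 6.63 mg/L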